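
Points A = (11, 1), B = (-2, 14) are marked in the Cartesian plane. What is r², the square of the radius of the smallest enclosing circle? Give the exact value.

The smallest circle enclosing two points has them as diameter endpoints.
Centre = midpoint = (4.5, 7.5); r² = |AB|²/4 = 338/4 = 84.5.

84.5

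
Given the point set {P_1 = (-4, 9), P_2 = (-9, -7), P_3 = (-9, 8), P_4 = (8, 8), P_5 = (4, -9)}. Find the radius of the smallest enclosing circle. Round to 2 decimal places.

The minimum enclosing circle of a finite set is fixed by two of the points (as a diameter) or three (as a circumcircle).
The farthest pair is P_2–P_4 with squared distance 514. The circle on this segment as diameter has centre (-0.5, 0.5) and r² = 514/4 = 128.5.
Check P_1: distance² to centre = 84.5 ≤ 128.5, so it lies inside.
All remaining points lie in this disk, and no smaller disk contains both endpoints, so this is the minimum enclosing circle.
r = √(128.5) ≈ 11.34.

11.34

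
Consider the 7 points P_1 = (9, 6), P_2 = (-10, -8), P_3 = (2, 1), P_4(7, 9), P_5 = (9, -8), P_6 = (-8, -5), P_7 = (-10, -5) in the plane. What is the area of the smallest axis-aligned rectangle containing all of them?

x ranges over [-10, 9], width 19.
y ranges over [-8, 9], height 17.
Area = 19 × 17 = 323.

323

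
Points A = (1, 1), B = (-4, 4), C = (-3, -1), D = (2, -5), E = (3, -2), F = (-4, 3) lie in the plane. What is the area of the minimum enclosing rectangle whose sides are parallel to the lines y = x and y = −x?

In coordinates u = x + y, v = x − y the rectangle is axis-aligned; the map (x,y)→(u,v) scales areas by 2.
u-values: 2, 0, -4, -3, 1, -1; range = 2 − (-4) = 6.
v-values: 0, -8, -2, 7, 5, -7; range = 7 − (-8) = 15.
Area = (6 × 15) / 2 = 45.

45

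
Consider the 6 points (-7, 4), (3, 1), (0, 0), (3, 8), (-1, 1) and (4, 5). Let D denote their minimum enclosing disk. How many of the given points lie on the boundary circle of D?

The minimum enclosing circle of a finite set is fixed by two of the points (as a diameter) or three (as a circumcircle).
The minimum enclosing circle is determined by three boundary points: (-7, 4), (3, 1), (3, 8).
Their circumcentre is (-1.4, 4.5) with r² = 31.61.
The farthest remaining point (4, 5) is at distance² 29.41 ≤ 31.61.
The points at distance exactly r from the centre are (-7, 4), (3, 1), (3, 8) — 3 points.

3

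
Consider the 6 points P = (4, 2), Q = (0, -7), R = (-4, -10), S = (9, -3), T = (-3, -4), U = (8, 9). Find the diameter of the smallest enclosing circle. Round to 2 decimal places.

22.47

A smallest enclosing disk is always determined by at most three of the input points on its boundary.
The farthest pair is R–U with squared distance 505. The circle on this segment as diameter has centre (2, -0.5) and r² = 505/4 = 126.25.
Check P: distance² to centre = 10.25 ≤ 126.25, so it lies inside.
All remaining points lie in this disk, and no smaller disk contains both endpoints, so this is the minimum enclosing circle.
Diameter = 2r = 2√(126.25) ≈ 22.47.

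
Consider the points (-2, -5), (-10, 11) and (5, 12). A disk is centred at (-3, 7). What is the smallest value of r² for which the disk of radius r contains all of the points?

The required radius is the distance from (-3, 7) to the farthest point.
Squared distances: 145, 65, 89.
Maximum is 145, attained at (-2, -5).

145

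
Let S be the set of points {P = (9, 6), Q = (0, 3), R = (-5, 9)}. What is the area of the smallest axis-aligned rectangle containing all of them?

84

x ranges over [-5, 9], width 14.
y ranges over [3, 9], height 6.
Area = 14 × 6 = 84.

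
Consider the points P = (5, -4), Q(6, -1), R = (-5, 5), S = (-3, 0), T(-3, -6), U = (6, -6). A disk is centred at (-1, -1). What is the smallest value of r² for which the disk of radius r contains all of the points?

74

The required radius is the distance from (-1, -1) to the farthest point.
Squared distances: 45, 49, 52, 5, 29, 74.
Maximum is 74, attained at U.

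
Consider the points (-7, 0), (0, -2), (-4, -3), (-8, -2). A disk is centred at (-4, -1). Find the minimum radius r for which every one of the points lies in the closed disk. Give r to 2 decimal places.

The required radius is the distance from (-4, -1) to the farthest point.
Squared distances: 10, 17, 4, 17.
Maximum is 17, attained at (0, -2).
r = √17 ≈ 4.12.

4.12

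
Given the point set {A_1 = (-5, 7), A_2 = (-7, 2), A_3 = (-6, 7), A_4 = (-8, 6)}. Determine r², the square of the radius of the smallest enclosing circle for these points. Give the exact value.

7.25

The minimum enclosing circle of a finite set is fixed by two of the points (as a diameter) or three (as a circumcircle).
The farthest pair is A_1–A_2 with squared distance 29. The circle on this segment as diameter has centre (-6, 4.5) and r² = 29/4 = 7.25.
Check A_3: distance² to centre = 6.25 ≤ 7.25, so it lies inside.
All remaining points lie in this disk, and no smaller disk contains both endpoints, so this is the minimum enclosing circle.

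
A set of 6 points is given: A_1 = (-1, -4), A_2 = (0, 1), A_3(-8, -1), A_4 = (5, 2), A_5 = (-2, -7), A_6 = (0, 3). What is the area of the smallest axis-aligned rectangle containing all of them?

x ranges over [-8, 5], width 13.
y ranges over [-7, 3], height 10.
Area = 13 × 10 = 130.

130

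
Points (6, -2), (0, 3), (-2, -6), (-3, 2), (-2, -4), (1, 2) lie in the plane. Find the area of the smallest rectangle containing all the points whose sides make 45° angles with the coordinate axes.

78

In coordinates u = x + y, v = x − y the rectangle is axis-aligned; the map (x,y)→(u,v) scales areas by 2.
u-values: 4, 3, -8, -1, -6, 3; range = 4 − (-8) = 12.
v-values: 8, -3, 4, -5, 2, -1; range = 8 − (-5) = 13.
Area = (12 × 13) / 2 = 78.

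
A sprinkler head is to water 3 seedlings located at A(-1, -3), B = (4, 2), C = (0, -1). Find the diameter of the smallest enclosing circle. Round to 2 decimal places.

7.07

Side lengths²: AB² = 50, AC² = 5, BC² = 25.
Since AB² = 50 ≥ 25 + 5 = 30, the angle opposite AB is not acute, so the smallest enclosing circle has AB as diameter.
Centre = midpoint of AB = (1.5, -0.5), r² = 50/4 = 12.5.
Diameter = 2r = 2√(12.5) ≈ 7.07.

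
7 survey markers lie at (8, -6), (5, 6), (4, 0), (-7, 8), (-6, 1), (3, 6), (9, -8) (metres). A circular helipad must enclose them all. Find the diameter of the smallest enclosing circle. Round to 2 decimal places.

22.63

A smallest enclosing disk is always determined by at most three of the input points on its boundary.
The farthest pair is (-7, 8)–(9, -8) with squared distance 512. The circle on this segment as diameter has centre (1, 0) and r² = 512/4 = 128.
Check (8, -6): distance² to centre = 85 ≤ 128, so it lies inside.
All remaining points lie in this disk, and no smaller disk contains both endpoints, so this is the minimum enclosing circle.
Diameter = 2r = 2√128 ≈ 22.63.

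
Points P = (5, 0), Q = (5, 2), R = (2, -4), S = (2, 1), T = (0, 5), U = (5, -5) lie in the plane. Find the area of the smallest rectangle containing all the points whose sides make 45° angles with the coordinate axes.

In coordinates u = x + y, v = x − y the rectangle is axis-aligned; the map (x,y)→(u,v) scales areas by 2.
u-values: 5, 7, -2, 3, 5, 0; range = 7 − (-2) = 9.
v-values: 5, 3, 6, 1, -5, 10; range = 10 − (-5) = 15.
Area = (9 × 15) / 2 = 67.5.

67.5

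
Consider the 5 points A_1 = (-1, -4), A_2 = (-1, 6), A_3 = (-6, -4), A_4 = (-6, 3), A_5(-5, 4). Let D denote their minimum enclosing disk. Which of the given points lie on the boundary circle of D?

The minimum enclosing circle of a finite set is fixed by two of the points (as a diameter) or three (as a circumcircle).
The farthest pair is A_2–A_3 with squared distance 125. The circle on this segment as diameter has centre (-3.5, 1) and r² = 125/4 = 31.25.
Check A_1: distance² to centre = 31.25 ≤ 31.25, so it lies inside.
All remaining points lie in this disk, and no smaller disk contains both endpoints, so this is the minimum enclosing circle.
The points at distance exactly r from the centre are A_1, A_2, A_3 — 3 points.

A_1, A_2, A_3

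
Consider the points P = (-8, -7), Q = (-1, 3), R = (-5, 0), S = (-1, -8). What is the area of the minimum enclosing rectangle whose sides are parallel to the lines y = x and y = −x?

102

In coordinates u = x + y, v = x − y the rectangle is axis-aligned; the map (x,y)→(u,v) scales areas by 2.
u-values: -15, 2, -5, -9; range = 2 − (-15) = 17.
v-values: -1, -4, -5, 7; range = 7 − (-5) = 12.
Area = (17 × 12) / 2 = 102.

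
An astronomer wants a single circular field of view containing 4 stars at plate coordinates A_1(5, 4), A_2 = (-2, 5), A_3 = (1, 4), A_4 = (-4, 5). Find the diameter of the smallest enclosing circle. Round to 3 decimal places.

9.055

The minimum enclosing circle of a finite set is fixed by two of the points (as a diameter) or three (as a circumcircle).
The farthest pair is A_1–A_4 with squared distance 82. The circle on this segment as diameter has centre (0.5, 4.5) and r² = 82/4 = 20.5.
Check A_2: distance² to centre = 6.5 ≤ 20.5, so it lies inside.
All remaining points lie in this disk, and no smaller disk contains both endpoints, so this is the minimum enclosing circle.
Diameter = 2r = 2√(20.5) ≈ 9.055.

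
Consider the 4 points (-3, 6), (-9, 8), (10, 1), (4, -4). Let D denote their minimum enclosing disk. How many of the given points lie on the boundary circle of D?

The minimum enclosing circle of a finite set is fixed by two of the points (as a diameter) or three (as a circumcircle).
The farthest pair is (-9, 8)–(10, 1) with squared distance 410. The circle on this segment as diameter has centre (0.5, 4.5) and r² = 410/4 = 102.5.
Check (-3, 6): distance² to centre = 14.5 ≤ 102.5, so it lies inside.
All remaining points lie in this disk, and no smaller disk contains both endpoints, so this is the minimum enclosing circle.
The points at distance exactly r from the centre are (-9, 8), (10, 1) — 2 points.

2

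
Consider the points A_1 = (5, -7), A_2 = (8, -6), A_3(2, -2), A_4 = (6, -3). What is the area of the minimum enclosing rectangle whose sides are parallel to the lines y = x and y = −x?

25

In coordinates u = x + y, v = x − y the rectangle is axis-aligned; the map (x,y)→(u,v) scales areas by 2.
u-values: -2, 2, 0, 3; range = 3 − (-2) = 5.
v-values: 12, 14, 4, 9; range = 14 − 4 = 10.
Area = (5 × 10) / 2 = 25.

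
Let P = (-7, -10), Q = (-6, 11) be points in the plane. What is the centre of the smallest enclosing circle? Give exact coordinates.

(-6.5, 0.5)

The smallest circle enclosing two points has them as diameter endpoints.
Centre = midpoint = (-6.5, 0.5); r² = |PQ|²/4 = 442/4 = 110.5.
Centre = (-6.5, 0.5).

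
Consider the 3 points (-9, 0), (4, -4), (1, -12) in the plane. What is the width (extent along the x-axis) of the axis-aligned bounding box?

13

max x = 4, min x = -9, so width = 13.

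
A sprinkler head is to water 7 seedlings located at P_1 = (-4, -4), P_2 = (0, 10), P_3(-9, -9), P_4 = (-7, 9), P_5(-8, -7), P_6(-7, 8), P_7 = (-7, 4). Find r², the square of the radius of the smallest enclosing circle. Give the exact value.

The farthest pair is P_2–P_3 with squared distance 442. The circle on this segment as diameter has centre (-4.5, 0.5) and r² = 442/4 = 110.5.
Check P_1: distance² to centre = 20.5 ≤ 110.5, so it lies inside.
All remaining points lie in this disk, and no smaller disk contains both endpoints, so this is the minimum enclosing circle.

110.5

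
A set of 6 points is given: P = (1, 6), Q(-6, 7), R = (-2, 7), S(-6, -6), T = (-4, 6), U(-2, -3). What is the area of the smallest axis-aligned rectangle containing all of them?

x ranges over [-6, 1], width 7.
y ranges over [-6, 7], height 13.
Area = 7 × 13 = 91.

91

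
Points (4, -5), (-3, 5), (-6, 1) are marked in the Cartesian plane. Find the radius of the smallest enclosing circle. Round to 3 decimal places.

6.136

Call the three points A, B, C in the order given.
Side lengths²: AB² = 149, AC² = 136, BC² = 25.
Since AB² = 149 < 136 + 25 = 161, the triangle is acute, so the smallest enclosing circle is the circumcircle.
Circumcentre = (-1/58, -21/58), r² = 63325/1682.
r = √(63325/1682) ≈ 6.136.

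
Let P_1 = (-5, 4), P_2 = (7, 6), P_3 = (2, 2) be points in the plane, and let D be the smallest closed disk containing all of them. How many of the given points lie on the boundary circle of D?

Side lengths²: P_1P_2² = 148, P_1P_3² = 53, P_2P_3² = 41.
Since P_1P_2² = 148 ≥ 53 + 41 = 94, the angle opposite P_1P_2 is not acute, so the smallest enclosing circle has P_1P_2 as diameter.
Centre = midpoint of P_1P_2 = (1, 5), r² = 148/4 = 37.
The points at distance exactly r from the centre are P_1, P_2 — 2 points.

2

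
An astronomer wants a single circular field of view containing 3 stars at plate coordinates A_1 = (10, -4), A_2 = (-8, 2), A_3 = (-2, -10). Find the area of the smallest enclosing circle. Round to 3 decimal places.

282.743

Side lengths²: A_1A_2² = 360, A_1A_3² = 180, A_2A_3² = 180.
Since A_1A_2² = 360 ≥ 180 + 180 = 360, the angle opposite A_1A_2 is not acute, so the smallest enclosing circle has A_1A_2 as diameter.
Centre = midpoint of A_1A_2 = (1, -1), r² = 360/4 = 90.
Area = π·r² = π·90 ≈ 282.743.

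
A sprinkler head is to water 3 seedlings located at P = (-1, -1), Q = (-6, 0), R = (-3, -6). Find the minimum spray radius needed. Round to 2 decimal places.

3.41

Side lengths²: PQ² = 26, PR² = 29, QR² = 45.
Since QR² = 45 < 29 + 26 = 55, the triangle is acute, so the smallest enclosing circle is the circumcircle.
Circumcentre = (-71/18, -49/18), r² = 1885/162.
r = √(1885/162) ≈ 3.41.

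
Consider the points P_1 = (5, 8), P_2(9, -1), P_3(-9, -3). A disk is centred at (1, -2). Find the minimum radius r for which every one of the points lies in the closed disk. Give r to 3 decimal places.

The required radius is the distance from (1, -2) to the farthest point.
Squared distances: 116, 65, 101.
Maximum is 116, attained at P_1.
r = √116 ≈ 10.770.

10.770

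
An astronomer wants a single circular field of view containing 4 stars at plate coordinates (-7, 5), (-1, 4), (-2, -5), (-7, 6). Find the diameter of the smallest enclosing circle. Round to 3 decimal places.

12.083

A smallest enclosing disk is always determined by at most three of the input points on its boundary.
The farthest pair is (-2, -5)–(-7, 6) with squared distance 146. The circle on this segment as diameter has centre (-4.5, 0.5) and r² = 146/4 = 36.5.
Check (-7, 5): distance² to centre = 26.5 ≤ 36.5, so it lies inside.
All remaining points lie in this disk, and no smaller disk contains both endpoints, so this is the minimum enclosing circle.
Diameter = 2r = 2√(36.5) ≈ 12.083.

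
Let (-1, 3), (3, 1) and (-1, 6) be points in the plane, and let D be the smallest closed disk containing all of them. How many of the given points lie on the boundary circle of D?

Call the three points A, B, C in the order given.
Side lengths²: AB² = 20, AC² = 9, BC² = 41.
Since BC² = 41 ≥ 20 + 9 = 29, the angle opposite BC is not acute, so the smallest enclosing circle has BC as diameter.
Centre = midpoint of BC = (1, 3.5), r² = 41/4 = 10.25.
The points at distance exactly r from the centre are (3, 1), (-1, 6) — 2 points.

2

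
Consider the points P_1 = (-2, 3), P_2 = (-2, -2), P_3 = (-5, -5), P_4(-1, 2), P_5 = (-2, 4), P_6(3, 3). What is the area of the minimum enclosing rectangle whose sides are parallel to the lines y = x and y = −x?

In coordinates u = x + y, v = x − y the rectangle is axis-aligned; the map (x,y)→(u,v) scales areas by 2.
u-values: 1, -4, -10, 1, 2, 6; range = 6 − (-10) = 16.
v-values: -5, 0, 0, -3, -6, 0; range = 0 − (-6) = 6.
Area = (16 × 6) / 2 = 48.

48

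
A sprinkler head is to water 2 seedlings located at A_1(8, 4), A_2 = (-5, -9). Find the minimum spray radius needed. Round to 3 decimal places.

The smallest circle enclosing two points has them as diameter endpoints.
Centre = midpoint = (1.5, -2.5); r² = |A_1A_2|²/4 = 338/4 = 84.5.
r = √(84.5) ≈ 9.192.

9.192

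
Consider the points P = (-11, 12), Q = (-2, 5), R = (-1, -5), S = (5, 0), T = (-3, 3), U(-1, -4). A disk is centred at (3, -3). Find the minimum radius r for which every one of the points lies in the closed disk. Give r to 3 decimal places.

20.518

The required radius is the distance from (3, -3) to the farthest point.
Squared distances: 421, 89, 20, 13, 72, 17.
Maximum is 421, attained at P.
r = √421 ≈ 20.518.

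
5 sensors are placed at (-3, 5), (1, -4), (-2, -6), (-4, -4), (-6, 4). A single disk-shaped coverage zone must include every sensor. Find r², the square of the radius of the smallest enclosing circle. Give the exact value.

The minimum enclosing circle is determined by three boundary points: (-3, 5), (-2, -6), (-6, 4).
Their circumcentre is (-48/17, -9/17) with r² = 8845/289.
The farthest remaining point (1, -4) is at distance² 7706/289 ≤ 8845/289.

8845/289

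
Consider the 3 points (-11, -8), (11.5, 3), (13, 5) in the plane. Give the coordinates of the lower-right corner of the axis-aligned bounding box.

(13, -8)

x-range [-11, 13], y-range [-8, 5].
The lower-right corner is (13, -8).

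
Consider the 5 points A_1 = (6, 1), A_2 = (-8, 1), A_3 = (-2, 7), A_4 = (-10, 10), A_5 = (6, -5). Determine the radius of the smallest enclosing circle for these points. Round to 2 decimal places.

10.97

By Welzl's lemma the MEC is supported by two points (diametrically opposite) or three points (on a circumcircle).
The farthest pair is A_4–A_5 with squared distance 481. The circle on this segment as diameter has centre (-2, 2.5) and r² = 481/4 = 120.25.
Check A_1: distance² to centre = 66.25 ≤ 120.25, so it lies inside.
All remaining points lie in this disk, and no smaller disk contains both endpoints, so this is the minimum enclosing circle.
r = √(120.25) ≈ 10.97.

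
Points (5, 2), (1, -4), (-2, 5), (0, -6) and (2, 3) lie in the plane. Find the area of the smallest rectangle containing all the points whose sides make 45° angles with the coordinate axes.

In coordinates u = x + y, v = x − y the rectangle is axis-aligned; the map (x,y)→(u,v) scales areas by 2.
u-values: 7, -3, 3, -6, 5; range = 7 − (-6) = 13.
v-values: 3, 5, -7, 6, -1; range = 6 − (-7) = 13.
Area = (13 × 13) / 2 = 84.5.

84.5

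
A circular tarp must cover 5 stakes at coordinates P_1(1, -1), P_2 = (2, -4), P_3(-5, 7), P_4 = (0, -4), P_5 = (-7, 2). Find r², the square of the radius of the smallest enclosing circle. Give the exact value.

42.5

The minimum enclosing circle of a finite set is fixed by two of the points (as a diameter) or three (as a circumcircle).
The farthest pair is P_2–P_3 with squared distance 170. The circle on this segment as diameter has centre (-1.5, 1.5) and r² = 170/4 = 42.5.
Check P_1: distance² to centre = 12.5 ≤ 42.5, so it lies inside.
All remaining points lie in this disk, and no smaller disk contains both endpoints, so this is the minimum enclosing circle.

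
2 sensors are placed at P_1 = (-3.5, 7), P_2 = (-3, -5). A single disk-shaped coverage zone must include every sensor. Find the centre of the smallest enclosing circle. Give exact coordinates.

(-3.25, 1)

The smallest circle enclosing two points has them as diameter endpoints.
Centre = midpoint = (-3.25, 1); r² = |P_1P_2|²/4 = 144.25/4 = 36.0625.
Centre = (-3.25, 1).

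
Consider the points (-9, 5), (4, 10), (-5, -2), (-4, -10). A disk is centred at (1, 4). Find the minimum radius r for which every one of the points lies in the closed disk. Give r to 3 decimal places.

14.866

The required radius is the distance from (1, 4) to the farthest point.
Squared distances: 101, 45, 72, 221.
Maximum is 221, attained at (-4, -10).
r = √221 ≈ 14.866.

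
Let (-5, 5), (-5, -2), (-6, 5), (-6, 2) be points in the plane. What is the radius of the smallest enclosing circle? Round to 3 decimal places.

3.536

The minimum enclosing circle of a finite set is fixed by two of the points (as a diameter) or three (as a circumcircle).
The farthest pair is (-5, -2)–(-6, 5) with squared distance 50. The circle on this segment as diameter has centre (-5.5, 1.5) and r² = 50/4 = 12.5.
Check (-5, 5): distance² to centre = 12.5 ≤ 12.5, so it lies inside.
All remaining points lie in this disk, and no smaller disk contains both endpoints, so this is the minimum enclosing circle.
r = √(12.5) ≈ 3.536.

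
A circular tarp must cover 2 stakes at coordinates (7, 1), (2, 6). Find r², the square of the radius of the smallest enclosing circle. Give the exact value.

The smallest circle enclosing two points has them as diameter endpoints.
Centre = midpoint = (4.5, 3.5); r² = |(7, 1)−(2, 6)|²/4 = 50/4 = 12.5.

12.5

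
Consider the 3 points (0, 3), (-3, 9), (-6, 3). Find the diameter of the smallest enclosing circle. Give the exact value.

7.5

Call the three points A, B, C in the order given.
Side lengths²: AB² = 45, AC² = 36, BC² = 45.
Since BC² = 45 < 45 + 36 = 81, the triangle is acute, so the smallest enclosing circle is the circumcircle.
Circumcentre = (-3, 5.25), r² = 14.0625.
Diameter = 2r = 2√(14.0625) = 7.5.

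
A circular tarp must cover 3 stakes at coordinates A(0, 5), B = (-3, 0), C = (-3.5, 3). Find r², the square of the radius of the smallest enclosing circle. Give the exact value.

Side lengths²: AB² = 34, AC² = 16.25, BC² = 9.25.
Since AB² = 34 ≥ 16.25 + 9.25 = 25.5, the angle opposite AB is not acute, so the smallest enclosing circle has AB as diameter.
Centre = midpoint of AB = (-1.5, 2.5), r² = 34/4 = 8.5.

8.5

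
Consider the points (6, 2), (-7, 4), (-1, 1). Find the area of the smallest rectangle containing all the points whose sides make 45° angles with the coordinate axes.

82.5

In coordinates u = x + y, v = x − y the rectangle is axis-aligned; the map (x,y)→(u,v) scales areas by 2.
u-values: 8, -3, 0; range = 8 − (-3) = 11.
v-values: 4, -11, -2; range = 4 − (-11) = 15.
Area = (11 × 15) / 2 = 82.5.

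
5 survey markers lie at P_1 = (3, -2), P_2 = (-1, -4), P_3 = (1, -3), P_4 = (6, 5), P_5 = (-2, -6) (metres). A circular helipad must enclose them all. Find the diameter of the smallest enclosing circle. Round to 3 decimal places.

A smallest enclosing disk is always determined by at most three of the input points on its boundary.
The farthest pair is P_4–P_5 with squared distance 185. The circle on this segment as diameter has centre (2, -0.5) and r² = 185/4 = 46.25.
Check P_1: distance² to centre = 3.25 ≤ 46.25, so it lies inside.
All remaining points lie in this disk, and no smaller disk contains both endpoints, so this is the minimum enclosing circle.
Diameter = 2r = 2√(46.25) ≈ 13.601.

13.601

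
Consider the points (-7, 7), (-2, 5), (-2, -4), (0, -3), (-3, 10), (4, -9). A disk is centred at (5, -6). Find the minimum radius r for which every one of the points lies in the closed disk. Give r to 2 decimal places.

17.89

The required radius is the distance from (5, -6) to the farthest point.
Squared distances: 313, 170, 53, 34, 320, 10.
Maximum is 320, attained at (-3, 10).
r = √320 ≈ 17.89.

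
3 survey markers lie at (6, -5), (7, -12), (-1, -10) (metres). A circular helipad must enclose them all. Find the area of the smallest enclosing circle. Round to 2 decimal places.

67.77

Call the three points A, B, C in the order given.
Side lengths²: AB² = 50, AC² = 74, BC² = 68.
Since AC² = 74 < 68 + 50 = 118, the triangle is acute, so the smallest enclosing circle is the circumcircle.
Circumcentre = (95/27, -241/27), r² = 15725/729.
Area = π·r² = π·15725/729 ≈ 67.77.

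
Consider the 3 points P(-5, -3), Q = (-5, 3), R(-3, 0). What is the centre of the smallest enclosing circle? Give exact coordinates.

Side lengths²: PQ² = 36, PR² = 13, QR² = 13.
Since PQ² = 36 ≥ 13 + 13 = 26, the angle opposite PQ is not acute, so the smallest enclosing circle has PQ as diameter.
Centre = midpoint of PQ = (-5, 0), r² = 36/4 = 9.
Centre = (-5, 0).

(-5, 0)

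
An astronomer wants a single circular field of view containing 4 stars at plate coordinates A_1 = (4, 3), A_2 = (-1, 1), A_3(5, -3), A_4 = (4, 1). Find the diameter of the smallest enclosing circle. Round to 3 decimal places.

By Welzl's lemma the MEC is supported by two points (diametrically opposite) or three points (on a circumcircle).
The minimum enclosing circle is determined by three boundary points: A_1, A_2, A_3.
Their circumcentre is (2.4375, -0.34375) with r² = 13.6220703125.
The farthest remaining point A_4 is at distance² 4.2470703125 ≤ 13.6220703125.
Diameter = 2r = 2√(13.6220703125) ≈ 7.382.

7.382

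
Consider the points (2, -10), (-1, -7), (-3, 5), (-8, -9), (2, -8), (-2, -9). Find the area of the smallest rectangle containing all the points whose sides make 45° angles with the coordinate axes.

In coordinates u = x + y, v = x − y the rectangle is axis-aligned; the map (x,y)→(u,v) scales areas by 2.
u-values: -8, -8, 2, -17, -6, -11; range = 2 − (-17) = 19.
v-values: 12, 6, -8, 1, 10, 7; range = 12 − (-8) = 20.
Area = (19 × 20) / 2 = 190.

190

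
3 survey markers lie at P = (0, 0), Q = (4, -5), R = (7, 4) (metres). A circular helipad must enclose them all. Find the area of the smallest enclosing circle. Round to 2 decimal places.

Side lengths²: PQ² = 41, PR² = 65, QR² = 90.
Since QR² = 90 < 65 + 41 = 106, the triangle is acute, so the smallest enclosing circle is the circumcircle.
Circumcentre = (163/34, -9/34), r² = 13325/578.
Area = π·r² = π·13325/578 ≈ 72.43.

72.43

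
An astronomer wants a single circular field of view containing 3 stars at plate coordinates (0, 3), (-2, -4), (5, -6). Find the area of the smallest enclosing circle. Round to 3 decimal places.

Call the three points A, B, C in the order given.
Side lengths²: AB² = 53, AC² = 106, BC² = 53.
Since AC² = 106 ≥ 53 + 53 = 106, the angle opposite AC is not acute, so the smallest enclosing circle has AC as diameter.
Centre = midpoint of AC = (2.5, -1.5), r² = 106/4 = 26.5.
Area = π·r² = π·26.5 ≈ 83.252.

83.252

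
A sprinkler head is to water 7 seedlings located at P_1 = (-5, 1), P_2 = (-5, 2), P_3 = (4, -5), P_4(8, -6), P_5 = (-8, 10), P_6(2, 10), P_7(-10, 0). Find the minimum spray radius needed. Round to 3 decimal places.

11.314

A smallest enclosing disk is always determined by at most three of the input points on its boundary.
The farthest pair is P_4–P_5 with squared distance 512. The circle on this segment as diameter has centre (0, 2) and r² = 512/4 = 128.
Check P_1: distance² to centre = 26 ≤ 128, so it lies inside.
All remaining points lie in this disk, and no smaller disk contains both endpoints, so this is the minimum enclosing circle.
r = √128 ≈ 11.314.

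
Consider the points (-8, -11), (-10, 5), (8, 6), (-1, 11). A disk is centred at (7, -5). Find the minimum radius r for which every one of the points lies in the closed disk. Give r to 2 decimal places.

The required radius is the distance from (7, -5) to the farthest point.
Squared distances: 261, 389, 122, 320.
Maximum is 389, attained at (-10, 5).
r = √389 ≈ 19.72.

19.72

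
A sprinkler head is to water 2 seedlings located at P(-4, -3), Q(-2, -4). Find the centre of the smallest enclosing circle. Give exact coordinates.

(-3, -3.5)

The smallest circle enclosing two points has them as diameter endpoints.
Centre = midpoint = (-3, -3.5); r² = |PQ|²/4 = 5/4 = 1.25.
Centre = (-3, -3.5).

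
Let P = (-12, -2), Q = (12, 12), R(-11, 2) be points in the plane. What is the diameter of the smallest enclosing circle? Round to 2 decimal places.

27.78

Side lengths²: PQ² = 772, PR² = 17, QR² = 629.
Since PQ² = 772 ≥ 629 + 17 = 646, the angle opposite PQ is not acute, so the smallest enclosing circle has PQ as diameter.
Centre = midpoint of PQ = (0, 5), r² = 772/4 = 193.
Diameter = 2r = 2√193 ≈ 27.78.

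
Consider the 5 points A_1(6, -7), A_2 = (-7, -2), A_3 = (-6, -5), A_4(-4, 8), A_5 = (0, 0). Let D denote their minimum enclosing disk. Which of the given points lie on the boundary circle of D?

The farthest pair is A_1–A_4 with squared distance 325. The circle on this segment as diameter has centre (1, 0.5) and r² = 325/4 = 81.25.
Check A_2: distance² to centre = 70.25 ≤ 81.25, so it lies inside.
All remaining points lie in this disk, and no smaller disk contains both endpoints, so this is the minimum enclosing circle.
The points at distance exactly r from the centre are A_1, A_4 — 2 points.

A_1, A_4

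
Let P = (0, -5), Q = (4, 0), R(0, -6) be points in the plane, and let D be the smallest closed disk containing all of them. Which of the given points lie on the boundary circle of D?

Side lengths²: PQ² = 41, PR² = 1, QR² = 52.
Since QR² = 52 ≥ 41 + 1 = 42, the angle opposite QR is not acute, so the smallest enclosing circle has QR as diameter.
Centre = midpoint of QR = (2, -3), r² = 52/4 = 13.
The points at distance exactly r from the centre are Q, R — 2 points.

Q, R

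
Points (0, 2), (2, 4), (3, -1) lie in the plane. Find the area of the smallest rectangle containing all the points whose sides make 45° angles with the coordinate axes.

12

In coordinates u = x + y, v = x − y the rectangle is axis-aligned; the map (x,y)→(u,v) scales areas by 2.
u-values: 2, 6, 2; range = 6 − 2 = 4.
v-values: -2, -2, 4; range = 4 − (-2) = 6.
Area = (4 × 6) / 2 = 12.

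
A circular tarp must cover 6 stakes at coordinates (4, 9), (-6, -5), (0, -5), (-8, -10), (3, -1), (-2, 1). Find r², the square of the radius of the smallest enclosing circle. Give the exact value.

The farthest pair is (4, 9)–(-8, -10) with squared distance 505. The circle on this segment as diameter has centre (-2, -0.5) and r² = 505/4 = 126.25.
Check (-6, -5): distance² to centre = 36.25 ≤ 126.25, so it lies inside.
All remaining points lie in this disk, and no smaller disk contains both endpoints, so this is the minimum enclosing circle.

126.25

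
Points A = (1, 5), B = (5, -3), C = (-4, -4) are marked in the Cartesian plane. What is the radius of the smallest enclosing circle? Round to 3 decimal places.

Side lengths²: AB² = 80, AC² = 106, BC² = 82.
Since AC² = 106 < 82 + 80 = 162, the triangle is acute, so the smallest enclosing circle is the circumcircle.
Circumcentre = (3/19, -8/19), r² = 10865/361.
r = √(10865/361) ≈ 5.486.

5.486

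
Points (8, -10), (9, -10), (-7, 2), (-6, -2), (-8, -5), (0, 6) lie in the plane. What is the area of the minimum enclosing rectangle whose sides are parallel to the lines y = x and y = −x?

In coordinates u = x + y, v = x − y the rectangle is axis-aligned; the map (x,y)→(u,v) scales areas by 2.
u-values: -2, -1, -5, -8, -13, 6; range = 6 − (-13) = 19.
v-values: 18, 19, -9, -4, -3, -6; range = 19 − (-9) = 28.
Area = (19 × 28) / 2 = 266.

266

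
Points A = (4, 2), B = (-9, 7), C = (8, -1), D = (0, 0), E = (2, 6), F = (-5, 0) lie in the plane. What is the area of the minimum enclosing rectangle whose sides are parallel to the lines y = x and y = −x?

In coordinates u = x + y, v = x − y the rectangle is axis-aligned; the map (x,y)→(u,v) scales areas by 2.
u-values: 6, -2, 7, 0, 8, -5; range = 8 − (-5) = 13.
v-values: 2, -16, 9, 0, -4, -5; range = 9 − (-16) = 25.
Area = (13 × 25) / 2 = 162.5.

162.5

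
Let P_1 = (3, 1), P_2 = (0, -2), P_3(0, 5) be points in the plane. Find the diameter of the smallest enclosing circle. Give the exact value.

Side lengths²: P_1P_2² = 18, P_1P_3² = 25, P_2P_3² = 49.
Since P_2P_3² = 49 ≥ 25 + 18 = 43, the angle opposite P_2P_3 is not acute, so the smallest enclosing circle has P_2P_3 as diameter.
Centre = midpoint of P_2P_3 = (0, 1.5), r² = 49/4 = 12.25.
Diameter = 2r = 2√(12.25) = 7.

7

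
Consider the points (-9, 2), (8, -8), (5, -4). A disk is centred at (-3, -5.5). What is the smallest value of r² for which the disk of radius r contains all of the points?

The required radius is the distance from (-3, -5.5) to the farthest point.
Squared distances: 92.25, 127.25, 66.25.
Maximum is 127.25, attained at (8, -8).

127.25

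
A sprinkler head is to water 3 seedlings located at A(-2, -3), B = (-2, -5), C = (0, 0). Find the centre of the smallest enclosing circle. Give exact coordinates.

Side lengths²: AB² = 4, AC² = 13, BC² = 29.
Since BC² = 29 ≥ 13 + 4 = 17, the angle opposite BC is not acute, so the smallest enclosing circle has BC as diameter.
Centre = midpoint of BC = (-1, -2.5), r² = 29/4 = 7.25.
Centre = (-1, -2.5).

(-1, -2.5)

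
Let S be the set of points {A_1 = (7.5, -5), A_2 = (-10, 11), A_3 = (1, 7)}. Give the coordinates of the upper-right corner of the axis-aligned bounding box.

(7.5, 11)

x-range [-10, 7.5], y-range [-5, 11].
The upper-right corner is (7.5, 11).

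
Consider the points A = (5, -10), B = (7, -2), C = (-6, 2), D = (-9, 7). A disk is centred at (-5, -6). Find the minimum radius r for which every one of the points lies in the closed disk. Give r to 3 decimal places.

13.601

The required radius is the distance from (-5, -6) to the farthest point.
Squared distances: 116, 160, 65, 185.
Maximum is 185, attained at D.
r = √185 ≈ 13.601.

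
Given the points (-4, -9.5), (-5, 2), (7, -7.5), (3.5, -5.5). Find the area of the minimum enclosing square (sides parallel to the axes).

144

The bounding box has width 12 and height 11.5.
An axis-aligned square enclosing the set must have side ≥ max(width, height).
So the minimum side is max(12, 11.5) = 12.
Area = 12² = 144.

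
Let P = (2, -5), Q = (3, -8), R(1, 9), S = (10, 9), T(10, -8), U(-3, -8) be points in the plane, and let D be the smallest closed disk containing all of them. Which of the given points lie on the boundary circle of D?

S, T, U

The minimum enclosing circle of a finite set is fixed by two of the points (as a diameter) or three (as a circumcircle).
The farthest pair is S–U with squared distance 458. The circle on this segment as diameter has centre (3.5, 0.5) and r² = 458/4 = 114.5.
Check P: distance² to centre = 32.5 ≤ 114.5, so it lies inside.
All remaining points lie in this disk, and no smaller disk contains both endpoints, so this is the minimum enclosing circle.
The points at distance exactly r from the centre are S, T, U — 3 points.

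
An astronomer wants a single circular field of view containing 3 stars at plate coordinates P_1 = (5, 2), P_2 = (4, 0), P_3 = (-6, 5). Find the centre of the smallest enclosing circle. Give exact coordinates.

(-0.5, 3.5)

Side lengths²: P_1P_2² = 5, P_1P_3² = 130, P_2P_3² = 125.
Since P_1P_3² = 130 ≥ 125 + 5 = 130, the angle opposite P_1P_3 is not acute, so the smallest enclosing circle has P_1P_3 as diameter.
Centre = midpoint of P_1P_3 = (-0.5, 3.5), r² = 130/4 = 32.5.
Centre = (-0.5, 3.5).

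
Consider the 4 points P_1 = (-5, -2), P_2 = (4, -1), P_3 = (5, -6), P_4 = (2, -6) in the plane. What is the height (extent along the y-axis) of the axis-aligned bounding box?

max y = -1, min y = -6, so height = 5.

5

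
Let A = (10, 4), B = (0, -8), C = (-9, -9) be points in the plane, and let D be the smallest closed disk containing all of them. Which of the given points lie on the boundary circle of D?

Side lengths²: AB² = 244, AC² = 530, BC² = 82.
Since AC² = 530 ≥ 244 + 82 = 326, the angle opposite AC is not acute, so the smallest enclosing circle has AC as diameter.
Centre = midpoint of AC = (0.5, -2.5), r² = 530/4 = 132.5.
The points at distance exactly r from the centre are A, C — 2 points.

A, C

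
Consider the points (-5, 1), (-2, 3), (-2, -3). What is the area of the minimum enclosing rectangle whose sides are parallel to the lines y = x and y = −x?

In coordinates u = x + y, v = x − y the rectangle is axis-aligned; the map (x,y)→(u,v) scales areas by 2.
u-values: -4, 1, -5; range = 1 − (-5) = 6.
v-values: -6, -5, 1; range = 1 − (-6) = 7.
Area = (6 × 7) / 2 = 21.

21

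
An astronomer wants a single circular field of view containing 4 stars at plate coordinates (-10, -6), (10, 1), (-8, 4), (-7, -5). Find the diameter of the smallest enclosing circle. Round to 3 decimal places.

By Welzl's lemma the MEC is supported by two points (diametrically opposite) or three points (on a circumcircle).
The farthest pair is (-10, -6)–(10, 1) with squared distance 449. The circle on this segment as diameter has centre (0, -2.5) and r² = 449/4 = 112.25.
Check (-8, 4): distance² to centre = 106.25 ≤ 112.25, so it lies inside.
All remaining points lie in this disk, and no smaller disk contains both endpoints, so this is the minimum enclosing circle.
Diameter = 2r = 2√(112.25) ≈ 21.190.

21.190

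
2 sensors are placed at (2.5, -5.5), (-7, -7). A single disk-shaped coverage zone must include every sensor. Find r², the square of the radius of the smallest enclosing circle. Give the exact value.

The smallest circle enclosing two points has them as diameter endpoints.
Centre = midpoint = (-2.25, -6.25); r² = |(2.5, -5.5)−(-7, -7)|²/4 = 92.5/4 = 23.125.

23.125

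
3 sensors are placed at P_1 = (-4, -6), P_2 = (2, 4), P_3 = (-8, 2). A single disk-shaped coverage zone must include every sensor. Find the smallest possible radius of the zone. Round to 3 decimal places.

6.044

Side lengths²: P_1P_2² = 136, P_1P_3² = 80, P_2P_3² = 104.
Since P_1P_2² = 136 < 104 + 80 = 184, the triangle is acute, so the smallest enclosing circle is the circumcircle.
Circumcentre = (-26/11, -2/11), r² = 4420/121.
r = √(4420/121) ≈ 6.044.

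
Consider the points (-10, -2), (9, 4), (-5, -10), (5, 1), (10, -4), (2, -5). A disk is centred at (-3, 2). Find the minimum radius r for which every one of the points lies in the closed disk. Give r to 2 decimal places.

The required radius is the distance from (-3, 2) to the farthest point.
Squared distances: 65, 148, 148, 65, 205, 74.
Maximum is 205, attained at (10, -4).
r = √205 ≈ 14.32.

14.32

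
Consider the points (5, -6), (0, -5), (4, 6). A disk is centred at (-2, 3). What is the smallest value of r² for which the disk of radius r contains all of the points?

130

The required radius is the distance from (-2, 3) to the farthest point.
Squared distances: 130, 68, 45.
Maximum is 130, attained at (5, -6).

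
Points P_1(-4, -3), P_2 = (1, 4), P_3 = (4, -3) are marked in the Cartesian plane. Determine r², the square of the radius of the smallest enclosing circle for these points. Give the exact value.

1073/49

Side lengths²: P_1P_2² = 74, P_1P_3² = 64, P_2P_3² = 58.
Since P_1P_2² = 74 < 64 + 58 = 122, the triangle is acute, so the smallest enclosing circle is the circumcircle.
Circumcentre = (0, -4/7), r² = 1073/49.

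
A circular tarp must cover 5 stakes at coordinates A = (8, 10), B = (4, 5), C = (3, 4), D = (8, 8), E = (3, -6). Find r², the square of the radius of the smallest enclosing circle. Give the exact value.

70.25

A smallest enclosing disk is always determined by at most three of the input points on its boundary.
The farthest pair is A–E with squared distance 281. The circle on this segment as diameter has centre (5.5, 2) and r² = 281/4 = 70.25.
Check B: distance² to centre = 11.25 ≤ 70.25, so it lies inside.
All remaining points lie in this disk, and no smaller disk contains both endpoints, so this is the minimum enclosing circle.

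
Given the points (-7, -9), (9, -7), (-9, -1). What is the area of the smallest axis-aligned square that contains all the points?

324

The bounding box has width 18 and height 8.
An axis-aligned square enclosing the set must have side ≥ max(width, height).
So the minimum side is max(18, 8) = 18.
Area = 18² = 324.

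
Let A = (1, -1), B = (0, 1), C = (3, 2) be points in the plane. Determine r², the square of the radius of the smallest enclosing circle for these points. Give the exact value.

Side lengths²: AB² = 5, AC² = 13, BC² = 10.
Since AC² = 13 < 10 + 5 = 15, the triangle is acute, so the smallest enclosing circle is the circumcircle.
Circumcentre = (25/14, 9/14), r² = 325/98.

325/98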